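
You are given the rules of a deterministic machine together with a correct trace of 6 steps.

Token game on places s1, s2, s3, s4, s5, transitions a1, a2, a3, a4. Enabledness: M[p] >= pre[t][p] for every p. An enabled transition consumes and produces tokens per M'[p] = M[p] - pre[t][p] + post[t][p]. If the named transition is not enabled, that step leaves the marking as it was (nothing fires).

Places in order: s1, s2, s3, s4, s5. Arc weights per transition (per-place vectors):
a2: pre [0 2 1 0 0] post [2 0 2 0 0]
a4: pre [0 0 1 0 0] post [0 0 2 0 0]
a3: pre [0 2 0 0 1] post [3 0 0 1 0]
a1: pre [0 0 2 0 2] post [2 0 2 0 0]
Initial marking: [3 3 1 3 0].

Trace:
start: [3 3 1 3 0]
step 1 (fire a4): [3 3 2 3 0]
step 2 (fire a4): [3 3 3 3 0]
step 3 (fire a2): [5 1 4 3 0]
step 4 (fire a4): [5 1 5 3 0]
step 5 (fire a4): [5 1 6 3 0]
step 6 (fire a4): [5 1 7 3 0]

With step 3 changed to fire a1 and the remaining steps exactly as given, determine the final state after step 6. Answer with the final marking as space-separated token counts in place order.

(re-executing from step 3 with the substitution; state before step 3: [3 3 3 3 0])
step 3 (fire a1): [3 3 3 3 0]
step 4 (fire a4): [3 3 4 3 0]
step 5 (fire a4): [3 3 5 3 0]
step 6 (fire a4): [3 3 6 3 0]

3 3 6 3 0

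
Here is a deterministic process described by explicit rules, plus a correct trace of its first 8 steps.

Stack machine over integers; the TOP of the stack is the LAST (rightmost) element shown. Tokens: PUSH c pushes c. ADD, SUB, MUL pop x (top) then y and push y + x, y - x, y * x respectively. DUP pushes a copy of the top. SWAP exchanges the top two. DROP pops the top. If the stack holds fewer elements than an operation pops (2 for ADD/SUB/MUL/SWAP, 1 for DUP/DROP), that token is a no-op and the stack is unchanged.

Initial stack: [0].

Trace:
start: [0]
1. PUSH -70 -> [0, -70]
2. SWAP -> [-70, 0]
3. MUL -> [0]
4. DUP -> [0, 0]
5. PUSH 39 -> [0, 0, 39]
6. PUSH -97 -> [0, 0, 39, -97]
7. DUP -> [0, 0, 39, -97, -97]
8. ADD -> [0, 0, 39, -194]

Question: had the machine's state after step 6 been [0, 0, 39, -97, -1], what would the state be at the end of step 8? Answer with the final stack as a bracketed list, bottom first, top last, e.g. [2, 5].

state after step 6 := [0, 0, 39, -97, -1]
7. DUP -> [0, 0, 39, -97, -1, -1]
8. ADD -> [0, 0, 39, -97, -2]

[0, 0, 39, -97, -2]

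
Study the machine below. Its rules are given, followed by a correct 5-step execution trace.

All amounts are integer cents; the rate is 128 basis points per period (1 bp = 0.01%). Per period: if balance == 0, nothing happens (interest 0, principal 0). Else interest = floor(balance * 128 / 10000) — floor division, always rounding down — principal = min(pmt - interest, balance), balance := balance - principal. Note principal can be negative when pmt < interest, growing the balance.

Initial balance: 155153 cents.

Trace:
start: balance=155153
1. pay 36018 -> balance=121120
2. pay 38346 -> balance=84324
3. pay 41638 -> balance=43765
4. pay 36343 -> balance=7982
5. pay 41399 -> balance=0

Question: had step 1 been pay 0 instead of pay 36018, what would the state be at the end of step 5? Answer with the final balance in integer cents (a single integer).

(re-executing from step 1 with the substitution; state before step 1: balance=155153)
1. pay 0 -> balance=157138
2. pay 38346 -> balance=120803
3. pay 41638 -> balance=80711
4. pay 36343 -> balance=45401
5. pay 41399 -> balance=4583

4583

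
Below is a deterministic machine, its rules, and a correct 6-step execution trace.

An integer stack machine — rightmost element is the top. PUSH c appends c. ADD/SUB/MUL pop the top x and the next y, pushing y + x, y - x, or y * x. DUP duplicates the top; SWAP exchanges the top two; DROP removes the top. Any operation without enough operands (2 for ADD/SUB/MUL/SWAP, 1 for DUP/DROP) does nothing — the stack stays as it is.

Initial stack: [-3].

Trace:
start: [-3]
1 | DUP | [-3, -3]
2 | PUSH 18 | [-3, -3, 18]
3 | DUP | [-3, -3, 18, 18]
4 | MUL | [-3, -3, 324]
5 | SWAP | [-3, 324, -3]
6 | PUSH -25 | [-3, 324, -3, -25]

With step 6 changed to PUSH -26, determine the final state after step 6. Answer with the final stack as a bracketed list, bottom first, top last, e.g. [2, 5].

(re-executing from step 6 with the substitution; state before step 6: [-3, 324, -3])
6 | PUSH -26 | [-3, 324, -3, -26]

[-3, 324, -3, -26]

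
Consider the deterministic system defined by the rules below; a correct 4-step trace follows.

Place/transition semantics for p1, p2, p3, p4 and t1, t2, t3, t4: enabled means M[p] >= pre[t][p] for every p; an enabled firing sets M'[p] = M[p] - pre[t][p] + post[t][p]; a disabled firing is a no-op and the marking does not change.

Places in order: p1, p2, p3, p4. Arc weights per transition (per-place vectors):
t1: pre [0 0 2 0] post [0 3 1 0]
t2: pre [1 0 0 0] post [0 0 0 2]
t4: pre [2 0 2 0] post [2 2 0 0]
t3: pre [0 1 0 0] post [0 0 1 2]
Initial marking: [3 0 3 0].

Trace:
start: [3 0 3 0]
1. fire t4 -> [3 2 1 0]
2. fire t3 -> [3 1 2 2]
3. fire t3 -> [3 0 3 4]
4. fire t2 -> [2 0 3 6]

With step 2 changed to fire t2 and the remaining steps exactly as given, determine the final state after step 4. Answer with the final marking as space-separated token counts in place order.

1 1 2 6

(re-executing from step 2 with the substitution; state before step 2: [3 2 1 0])
2. fire t2 -> [2 2 1 2]
3. fire t3 -> [2 1 2 4]
4. fire t2 -> [1 1 2 6]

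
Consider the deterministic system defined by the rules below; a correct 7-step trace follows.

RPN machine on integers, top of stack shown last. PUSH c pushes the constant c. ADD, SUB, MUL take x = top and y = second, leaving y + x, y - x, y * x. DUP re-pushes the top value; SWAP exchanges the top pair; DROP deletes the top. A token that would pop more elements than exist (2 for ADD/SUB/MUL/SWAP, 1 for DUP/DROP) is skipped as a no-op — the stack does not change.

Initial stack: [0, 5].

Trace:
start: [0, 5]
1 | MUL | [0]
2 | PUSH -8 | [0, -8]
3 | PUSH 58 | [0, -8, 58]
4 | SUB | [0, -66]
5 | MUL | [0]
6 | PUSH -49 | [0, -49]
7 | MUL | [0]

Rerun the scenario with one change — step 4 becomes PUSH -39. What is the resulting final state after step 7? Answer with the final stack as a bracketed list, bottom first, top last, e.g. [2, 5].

[0, -8, 110838]

(re-executing from step 4 with the substitution; state before step 4: [0, -8, 58])
4 | PUSH -39 | [0, -8, 58, -39]
5 | MUL | [0, -8, -2262]
6 | PUSH -49 | [0, -8, -2262, -49]
7 | MUL | [0, -8, 110838]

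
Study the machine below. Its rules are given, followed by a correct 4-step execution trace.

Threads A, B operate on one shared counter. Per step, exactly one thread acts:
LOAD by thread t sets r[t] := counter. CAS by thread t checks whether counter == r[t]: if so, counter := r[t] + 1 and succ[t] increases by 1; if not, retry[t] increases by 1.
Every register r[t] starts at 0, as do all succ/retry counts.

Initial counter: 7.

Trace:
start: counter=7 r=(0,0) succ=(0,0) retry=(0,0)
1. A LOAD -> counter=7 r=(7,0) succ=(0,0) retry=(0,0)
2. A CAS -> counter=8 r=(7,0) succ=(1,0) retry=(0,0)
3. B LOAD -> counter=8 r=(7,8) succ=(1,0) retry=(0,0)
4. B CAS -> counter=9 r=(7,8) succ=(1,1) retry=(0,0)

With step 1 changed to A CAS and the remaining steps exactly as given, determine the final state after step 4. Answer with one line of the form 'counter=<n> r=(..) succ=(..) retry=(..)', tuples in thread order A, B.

counter=8 r=(0,7) succ=(0,1) retry=(2,0)

(re-executing from step 1 with the substitution; state before step 1: counter=7 r=(0,0) succ=(0,0) retry=(0,0))
1. A CAS -> counter=7 r=(0,0) succ=(0,0) retry=(1,0)
2. A CAS -> counter=7 r=(0,0) succ=(0,0) retry=(2,0)
3. B LOAD -> counter=7 r=(0,7) succ=(0,0) retry=(2,0)
4. B CAS -> counter=8 r=(0,7) succ=(0,1) retry=(2,0)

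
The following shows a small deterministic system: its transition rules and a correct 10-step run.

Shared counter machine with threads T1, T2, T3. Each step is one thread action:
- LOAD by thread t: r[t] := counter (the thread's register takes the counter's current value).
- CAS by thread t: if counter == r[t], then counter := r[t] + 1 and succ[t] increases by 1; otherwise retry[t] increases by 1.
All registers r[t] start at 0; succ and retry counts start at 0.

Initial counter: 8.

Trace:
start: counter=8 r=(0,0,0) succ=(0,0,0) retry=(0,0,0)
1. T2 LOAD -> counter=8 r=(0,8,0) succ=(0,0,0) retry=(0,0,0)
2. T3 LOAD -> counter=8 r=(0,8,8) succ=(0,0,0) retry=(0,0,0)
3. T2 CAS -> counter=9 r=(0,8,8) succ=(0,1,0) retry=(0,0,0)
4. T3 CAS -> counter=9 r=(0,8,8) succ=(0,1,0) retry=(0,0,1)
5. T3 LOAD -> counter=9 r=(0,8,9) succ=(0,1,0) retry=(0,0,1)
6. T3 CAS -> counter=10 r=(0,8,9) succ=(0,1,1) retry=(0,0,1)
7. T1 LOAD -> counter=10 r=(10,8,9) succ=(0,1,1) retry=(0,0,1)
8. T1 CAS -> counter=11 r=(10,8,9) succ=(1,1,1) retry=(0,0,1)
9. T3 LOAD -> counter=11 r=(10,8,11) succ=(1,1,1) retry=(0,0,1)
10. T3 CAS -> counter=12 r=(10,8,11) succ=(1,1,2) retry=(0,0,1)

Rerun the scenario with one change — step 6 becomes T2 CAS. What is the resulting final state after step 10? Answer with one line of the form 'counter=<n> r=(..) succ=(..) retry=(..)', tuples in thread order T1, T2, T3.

(re-executing from step 6 with the substitution; state before step 6: counter=9 r=(0,8,9) succ=(0,1,0) retry=(0,0,1))
6. T2 CAS -> counter=9 r=(0,8,9) succ=(0,1,0) retry=(0,1,1)
7. T1 LOAD -> counter=9 r=(9,8,9) succ=(0,1,0) retry=(0,1,1)
8. T1 CAS -> counter=10 r=(9,8,9) succ=(1,1,0) retry=(0,1,1)
9. T3 LOAD -> counter=10 r=(9,8,10) succ=(1,1,0) retry=(0,1,1)
10. T3 CAS -> counter=11 r=(9,8,10) succ=(1,1,1) retry=(0,1,1)

counter=11 r=(9,8,10) succ=(1,1,1) retry=(0,1,1)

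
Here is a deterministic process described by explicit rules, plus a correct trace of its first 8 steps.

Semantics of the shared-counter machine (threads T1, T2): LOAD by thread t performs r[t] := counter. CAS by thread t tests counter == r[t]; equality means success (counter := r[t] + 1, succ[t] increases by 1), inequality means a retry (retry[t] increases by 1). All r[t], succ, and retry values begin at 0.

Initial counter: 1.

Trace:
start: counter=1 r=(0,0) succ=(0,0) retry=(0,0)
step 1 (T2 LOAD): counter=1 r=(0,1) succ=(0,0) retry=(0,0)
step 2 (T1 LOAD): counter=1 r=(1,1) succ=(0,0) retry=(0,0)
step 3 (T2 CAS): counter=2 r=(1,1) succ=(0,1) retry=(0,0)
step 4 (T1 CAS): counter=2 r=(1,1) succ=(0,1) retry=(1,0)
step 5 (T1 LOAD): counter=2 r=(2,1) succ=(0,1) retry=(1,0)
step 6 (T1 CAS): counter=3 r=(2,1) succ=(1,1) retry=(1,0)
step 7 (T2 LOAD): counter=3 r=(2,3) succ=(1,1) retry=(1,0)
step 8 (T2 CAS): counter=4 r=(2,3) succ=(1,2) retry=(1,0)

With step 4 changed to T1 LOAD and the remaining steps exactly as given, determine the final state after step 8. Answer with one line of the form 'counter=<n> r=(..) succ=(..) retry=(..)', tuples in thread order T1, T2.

(re-executing from step 4 with the substitution; state before step 4: counter=2 r=(1,1) succ=(0,1) retry=(0,0))
step 4 (T1 LOAD): counter=2 r=(2,1) succ=(0,1) retry=(0,0)
step 5 (T1 LOAD): counter=2 r=(2,1) succ=(0,1) retry=(0,0)
step 6 (T1 CAS): counter=3 r=(2,1) succ=(1,1) retry=(0,0)
step 7 (T2 LOAD): counter=3 r=(2,3) succ=(1,1) retry=(0,0)
step 8 (T2 CAS): counter=4 r=(2,3) succ=(1,2) retry=(0,0)

counter=4 r=(2,3) succ=(1,2) retry=(0,0)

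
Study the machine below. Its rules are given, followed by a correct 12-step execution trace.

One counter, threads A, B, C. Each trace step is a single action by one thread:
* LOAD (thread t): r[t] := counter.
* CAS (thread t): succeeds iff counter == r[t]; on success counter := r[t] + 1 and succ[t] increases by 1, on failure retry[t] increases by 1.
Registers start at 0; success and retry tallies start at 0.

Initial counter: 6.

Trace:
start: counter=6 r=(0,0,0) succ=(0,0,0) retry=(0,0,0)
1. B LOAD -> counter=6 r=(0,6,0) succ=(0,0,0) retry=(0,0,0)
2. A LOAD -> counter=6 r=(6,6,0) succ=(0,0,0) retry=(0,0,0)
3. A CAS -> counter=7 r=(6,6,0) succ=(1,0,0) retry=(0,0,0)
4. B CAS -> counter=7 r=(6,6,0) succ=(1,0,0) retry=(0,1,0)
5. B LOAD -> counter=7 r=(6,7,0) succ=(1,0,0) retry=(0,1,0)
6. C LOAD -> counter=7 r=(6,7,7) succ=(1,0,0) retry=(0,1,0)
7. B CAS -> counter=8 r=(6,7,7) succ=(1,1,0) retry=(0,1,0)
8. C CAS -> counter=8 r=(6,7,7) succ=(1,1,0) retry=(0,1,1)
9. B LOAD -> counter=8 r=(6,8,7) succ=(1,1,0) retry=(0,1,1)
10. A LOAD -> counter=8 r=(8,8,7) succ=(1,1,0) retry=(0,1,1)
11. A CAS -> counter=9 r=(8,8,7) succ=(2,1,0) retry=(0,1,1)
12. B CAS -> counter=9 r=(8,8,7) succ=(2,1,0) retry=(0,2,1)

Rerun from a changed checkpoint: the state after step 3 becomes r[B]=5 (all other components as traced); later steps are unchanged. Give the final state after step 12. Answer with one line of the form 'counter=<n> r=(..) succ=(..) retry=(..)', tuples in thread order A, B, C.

state after step 3 := counter=7 r=(6,5,0) succ=(1,0,0) retry=(0,0,0)
4. B CAS -> counter=7 r=(6,5,0) succ=(1,0,0) retry=(0,1,0)
5. B LOAD -> counter=7 r=(6,7,0) succ=(1,0,0) retry=(0,1,0)
6. C LOAD -> counter=7 r=(6,7,7) succ=(1,0,0) retry=(0,1,0)
7. B CAS -> counter=8 r=(6,7,7) succ=(1,1,0) retry=(0,1,0)
8. C CAS -> counter=8 r=(6,7,7) succ=(1,1,0) retry=(0,1,1)
9. B LOAD -> counter=8 r=(6,8,7) succ=(1,1,0) retry=(0,1,1)
10. A LOAD -> counter=8 r=(8,8,7) succ=(1,1,0) retry=(0,1,1)
11. A CAS -> counter=9 r=(8,8,7) succ=(2,1,0) retry=(0,1,1)
12. B CAS -> counter=9 r=(8,8,7) succ=(2,1,0) retry=(0,2,1)

counter=9 r=(8,8,7) succ=(2,1,0) retry=(0,2,1)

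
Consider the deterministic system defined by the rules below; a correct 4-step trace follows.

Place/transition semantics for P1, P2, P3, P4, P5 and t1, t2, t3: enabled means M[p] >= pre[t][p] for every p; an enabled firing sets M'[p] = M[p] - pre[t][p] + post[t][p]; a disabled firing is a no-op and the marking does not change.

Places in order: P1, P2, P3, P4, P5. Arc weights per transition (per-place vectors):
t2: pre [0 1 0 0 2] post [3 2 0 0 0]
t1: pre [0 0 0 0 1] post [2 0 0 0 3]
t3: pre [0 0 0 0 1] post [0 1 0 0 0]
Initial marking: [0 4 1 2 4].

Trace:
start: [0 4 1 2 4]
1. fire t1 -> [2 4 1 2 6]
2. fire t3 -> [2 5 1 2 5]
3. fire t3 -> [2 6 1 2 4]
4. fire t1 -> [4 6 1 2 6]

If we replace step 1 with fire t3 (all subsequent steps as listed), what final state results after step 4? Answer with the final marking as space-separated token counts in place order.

(re-executing from step 1 with the substitution; state before step 1: [0 4 1 2 4])
1. fire t3 -> [0 5 1 2 3]
2. fire t3 -> [0 6 1 2 2]
3. fire t3 -> [0 7 1 2 1]
4. fire t1 -> [2 7 1 2 3]

2 7 1 2 3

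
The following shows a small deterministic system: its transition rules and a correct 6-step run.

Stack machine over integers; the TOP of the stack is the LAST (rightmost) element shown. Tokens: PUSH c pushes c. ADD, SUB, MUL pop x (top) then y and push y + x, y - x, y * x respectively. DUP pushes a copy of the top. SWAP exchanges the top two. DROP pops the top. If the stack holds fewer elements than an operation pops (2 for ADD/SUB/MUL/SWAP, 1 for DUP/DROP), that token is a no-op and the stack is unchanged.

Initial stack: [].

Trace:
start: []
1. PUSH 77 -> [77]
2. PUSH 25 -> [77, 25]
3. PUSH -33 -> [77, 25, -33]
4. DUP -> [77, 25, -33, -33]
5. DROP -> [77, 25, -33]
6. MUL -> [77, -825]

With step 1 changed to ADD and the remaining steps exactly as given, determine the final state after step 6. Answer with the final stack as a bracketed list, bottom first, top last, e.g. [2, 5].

(re-executing from step 1 with the substitution; state before step 1: [])
1. ADD -> []
2. PUSH 25 -> [25]
3. PUSH -33 -> [25, -33]
4. DUP -> [25, -33, -33]
5. DROP -> [25, -33]
6. MUL -> [-825]

[-825]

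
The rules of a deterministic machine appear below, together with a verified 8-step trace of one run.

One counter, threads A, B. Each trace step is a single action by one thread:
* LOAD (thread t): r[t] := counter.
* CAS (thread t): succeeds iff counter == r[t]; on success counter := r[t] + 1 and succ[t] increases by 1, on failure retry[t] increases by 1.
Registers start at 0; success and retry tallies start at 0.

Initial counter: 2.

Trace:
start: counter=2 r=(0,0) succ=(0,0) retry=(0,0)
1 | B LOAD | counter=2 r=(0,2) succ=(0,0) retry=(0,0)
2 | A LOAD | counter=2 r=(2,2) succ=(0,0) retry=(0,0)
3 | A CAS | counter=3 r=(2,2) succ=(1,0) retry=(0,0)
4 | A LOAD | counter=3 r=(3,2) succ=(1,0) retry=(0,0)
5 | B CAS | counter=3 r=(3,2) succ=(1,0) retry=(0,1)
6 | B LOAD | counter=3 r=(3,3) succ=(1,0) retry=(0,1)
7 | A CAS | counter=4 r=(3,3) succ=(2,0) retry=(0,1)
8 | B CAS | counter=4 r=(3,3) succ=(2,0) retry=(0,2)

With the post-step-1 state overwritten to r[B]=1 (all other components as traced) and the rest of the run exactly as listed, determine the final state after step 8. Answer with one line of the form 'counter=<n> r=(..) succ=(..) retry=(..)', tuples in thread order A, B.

counter=4 r=(3,3) succ=(2,0) retry=(0,2)

state after step 1 := counter=2 r=(0,1) succ=(0,0) retry=(0,0)
2 | A LOAD | counter=2 r=(2,1) succ=(0,0) retry=(0,0)
3 | A CAS | counter=3 r=(2,1) succ=(1,0) retry=(0,0)
4 | A LOAD | counter=3 r=(3,1) succ=(1,0) retry=(0,0)
5 | B CAS | counter=3 r=(3,1) succ=(1,0) retry=(0,1)
6 | B LOAD | counter=3 r=(3,3) succ=(1,0) retry=(0,1)
7 | A CAS | counter=4 r=(3,3) succ=(2,0) retry=(0,1)
8 | B CAS | counter=4 r=(3,3) succ=(2,0) retry=(0,2)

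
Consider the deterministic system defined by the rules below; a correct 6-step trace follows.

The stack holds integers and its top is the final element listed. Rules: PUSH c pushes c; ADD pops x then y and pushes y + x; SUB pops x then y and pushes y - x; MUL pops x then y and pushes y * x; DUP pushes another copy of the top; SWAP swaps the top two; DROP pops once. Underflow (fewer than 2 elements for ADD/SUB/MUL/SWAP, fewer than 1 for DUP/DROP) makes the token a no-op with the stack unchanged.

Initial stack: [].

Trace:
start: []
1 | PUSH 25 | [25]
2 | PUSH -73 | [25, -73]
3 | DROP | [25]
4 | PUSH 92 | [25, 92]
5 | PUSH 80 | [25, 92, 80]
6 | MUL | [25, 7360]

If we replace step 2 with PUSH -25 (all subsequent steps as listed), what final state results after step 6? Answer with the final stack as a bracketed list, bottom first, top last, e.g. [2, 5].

(re-executing from step 2 with the substitution; state before step 2: [25])
2 | PUSH -25 | [25, -25]
3 | DROP | [25]
4 | PUSH 92 | [25, 92]
5 | PUSH 80 | [25, 92, 80]
6 | MUL | [25, 7360]

[25, 7360]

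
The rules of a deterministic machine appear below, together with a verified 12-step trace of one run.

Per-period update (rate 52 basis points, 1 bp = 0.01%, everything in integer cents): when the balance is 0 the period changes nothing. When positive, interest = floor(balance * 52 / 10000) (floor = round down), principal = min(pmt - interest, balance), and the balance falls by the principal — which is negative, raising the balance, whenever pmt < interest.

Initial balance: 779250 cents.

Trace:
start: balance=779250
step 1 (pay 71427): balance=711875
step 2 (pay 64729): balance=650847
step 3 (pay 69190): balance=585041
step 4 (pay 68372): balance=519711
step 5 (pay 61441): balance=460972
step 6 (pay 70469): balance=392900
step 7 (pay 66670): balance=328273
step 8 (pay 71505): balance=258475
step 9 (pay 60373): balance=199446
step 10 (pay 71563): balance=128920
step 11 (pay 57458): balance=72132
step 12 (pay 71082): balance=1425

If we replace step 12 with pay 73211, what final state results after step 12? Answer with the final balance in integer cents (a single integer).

0

(re-executing from step 12 with the substitution; state before step 12: balance=72132)
step 12 (pay 73211): balance=0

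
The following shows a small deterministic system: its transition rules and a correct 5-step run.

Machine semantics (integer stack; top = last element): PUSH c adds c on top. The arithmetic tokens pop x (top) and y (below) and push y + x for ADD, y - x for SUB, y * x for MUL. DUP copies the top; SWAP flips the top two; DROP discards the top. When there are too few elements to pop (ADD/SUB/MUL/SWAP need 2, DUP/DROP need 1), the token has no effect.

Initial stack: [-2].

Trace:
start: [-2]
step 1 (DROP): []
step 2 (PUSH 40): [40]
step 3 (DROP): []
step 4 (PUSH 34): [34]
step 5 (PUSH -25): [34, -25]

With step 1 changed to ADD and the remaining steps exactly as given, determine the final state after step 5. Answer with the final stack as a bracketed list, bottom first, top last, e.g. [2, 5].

[-2, 34, -25]

(re-executing from step 1 with the substitution; state before step 1: [-2])
step 1 (ADD): [-2]
step 2 (PUSH 40): [-2, 40]
step 3 (DROP): [-2]
step 4 (PUSH 34): [-2, 34]
step 5 (PUSH -25): [-2, 34, -25]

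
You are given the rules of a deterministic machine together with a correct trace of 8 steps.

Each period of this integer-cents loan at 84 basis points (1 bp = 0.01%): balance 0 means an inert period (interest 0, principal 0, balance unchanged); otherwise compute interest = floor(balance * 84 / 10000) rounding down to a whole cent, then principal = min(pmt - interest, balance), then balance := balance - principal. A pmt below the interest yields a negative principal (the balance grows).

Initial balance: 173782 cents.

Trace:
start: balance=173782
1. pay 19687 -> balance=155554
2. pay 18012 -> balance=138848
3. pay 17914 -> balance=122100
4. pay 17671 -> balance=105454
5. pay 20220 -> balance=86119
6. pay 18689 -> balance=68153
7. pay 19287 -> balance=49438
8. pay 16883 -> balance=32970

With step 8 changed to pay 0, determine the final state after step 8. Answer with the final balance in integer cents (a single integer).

49853

(re-executing from step 8 with the substitution; state before step 8: balance=49438)
8. pay 0 -> balance=49853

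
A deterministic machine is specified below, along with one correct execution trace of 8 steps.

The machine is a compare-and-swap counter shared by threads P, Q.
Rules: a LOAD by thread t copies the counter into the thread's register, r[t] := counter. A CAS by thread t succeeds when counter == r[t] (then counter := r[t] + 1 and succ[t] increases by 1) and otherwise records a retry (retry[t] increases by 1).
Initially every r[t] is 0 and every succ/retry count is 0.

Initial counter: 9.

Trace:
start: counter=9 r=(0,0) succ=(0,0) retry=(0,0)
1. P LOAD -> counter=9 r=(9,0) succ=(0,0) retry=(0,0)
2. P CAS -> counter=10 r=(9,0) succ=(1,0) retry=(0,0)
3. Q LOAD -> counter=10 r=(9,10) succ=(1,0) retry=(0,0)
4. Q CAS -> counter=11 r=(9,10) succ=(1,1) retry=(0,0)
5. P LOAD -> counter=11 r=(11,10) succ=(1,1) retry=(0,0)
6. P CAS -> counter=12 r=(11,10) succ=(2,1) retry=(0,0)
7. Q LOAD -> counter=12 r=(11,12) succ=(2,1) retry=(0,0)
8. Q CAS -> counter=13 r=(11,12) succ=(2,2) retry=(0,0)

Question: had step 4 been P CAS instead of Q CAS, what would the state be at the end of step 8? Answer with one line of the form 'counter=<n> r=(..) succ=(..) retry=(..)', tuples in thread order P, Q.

(re-executing from step 4 with the substitution; state before step 4: counter=10 r=(9,10) succ=(1,0) retry=(0,0))
4. P CAS -> counter=10 r=(9,10) succ=(1,0) retry=(1,0)
5. P LOAD -> counter=10 r=(10,10) succ=(1,0) retry=(1,0)
6. P CAS -> counter=11 r=(10,10) succ=(2,0) retry=(1,0)
7. Q LOAD -> counter=11 r=(10,11) succ=(2,0) retry=(1,0)
8. Q CAS -> counter=12 r=(10,11) succ=(2,1) retry=(1,0)

counter=12 r=(10,11) succ=(2,1) retry=(1,0)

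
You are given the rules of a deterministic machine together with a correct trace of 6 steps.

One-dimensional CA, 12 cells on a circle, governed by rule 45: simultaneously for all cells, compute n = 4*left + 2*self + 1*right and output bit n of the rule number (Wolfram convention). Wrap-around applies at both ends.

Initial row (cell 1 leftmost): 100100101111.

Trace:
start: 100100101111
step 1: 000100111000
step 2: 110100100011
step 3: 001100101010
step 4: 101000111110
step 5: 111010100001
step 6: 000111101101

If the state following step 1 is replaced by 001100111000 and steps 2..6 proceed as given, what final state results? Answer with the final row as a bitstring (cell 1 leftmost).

010001111111

state after step 1 := 001100111000
step 2: 101000100011
step 3: 011010101010
step 4: 010111111110
step 5: 011100000000
step 6: 010001111111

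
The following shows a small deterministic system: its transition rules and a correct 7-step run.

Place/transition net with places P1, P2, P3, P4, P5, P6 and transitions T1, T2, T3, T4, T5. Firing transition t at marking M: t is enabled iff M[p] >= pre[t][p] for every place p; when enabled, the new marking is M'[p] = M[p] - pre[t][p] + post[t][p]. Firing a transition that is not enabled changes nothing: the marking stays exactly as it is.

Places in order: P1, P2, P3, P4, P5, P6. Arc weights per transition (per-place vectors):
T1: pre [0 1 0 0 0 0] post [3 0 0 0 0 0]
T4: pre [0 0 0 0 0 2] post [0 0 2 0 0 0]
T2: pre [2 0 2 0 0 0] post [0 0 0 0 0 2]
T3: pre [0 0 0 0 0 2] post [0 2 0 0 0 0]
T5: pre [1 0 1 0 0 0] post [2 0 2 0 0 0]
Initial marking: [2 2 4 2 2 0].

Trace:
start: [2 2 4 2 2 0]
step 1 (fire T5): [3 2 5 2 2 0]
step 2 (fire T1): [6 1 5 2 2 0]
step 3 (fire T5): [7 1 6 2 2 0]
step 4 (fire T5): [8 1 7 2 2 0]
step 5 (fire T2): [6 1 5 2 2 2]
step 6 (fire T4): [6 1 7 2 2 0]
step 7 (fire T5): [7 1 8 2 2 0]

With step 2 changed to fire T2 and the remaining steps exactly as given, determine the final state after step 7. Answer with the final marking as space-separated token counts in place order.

(re-executing from step 2 with the substitution; state before step 2: [3 2 5 2 2 0])
step 2 (fire T2): [1 2 3 2 2 2]
step 3 (fire T5): [2 2 4 2 2 2]
step 4 (fire T5): [3 2 5 2 2 2]
step 5 (fire T2): [1 2 3 2 2 4]
step 6 (fire T4): [1 2 5 2 2 2]
step 7 (fire T5): [2 2 6 2 2 2]

2 2 6 2 2 2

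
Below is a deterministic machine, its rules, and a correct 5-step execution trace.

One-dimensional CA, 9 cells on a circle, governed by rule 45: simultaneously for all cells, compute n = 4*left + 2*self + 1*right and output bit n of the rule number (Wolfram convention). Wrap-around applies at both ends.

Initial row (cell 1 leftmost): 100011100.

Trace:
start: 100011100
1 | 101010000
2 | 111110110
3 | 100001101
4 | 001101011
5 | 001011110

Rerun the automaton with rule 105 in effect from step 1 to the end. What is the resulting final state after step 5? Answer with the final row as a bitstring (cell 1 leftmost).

(re-executing steps 1..5 under rule 105; state before step 1: 100011100)
1 | 001010100
2 | 100101001
3 | 100010001
4 | 101000101
5 | 110010011

110010011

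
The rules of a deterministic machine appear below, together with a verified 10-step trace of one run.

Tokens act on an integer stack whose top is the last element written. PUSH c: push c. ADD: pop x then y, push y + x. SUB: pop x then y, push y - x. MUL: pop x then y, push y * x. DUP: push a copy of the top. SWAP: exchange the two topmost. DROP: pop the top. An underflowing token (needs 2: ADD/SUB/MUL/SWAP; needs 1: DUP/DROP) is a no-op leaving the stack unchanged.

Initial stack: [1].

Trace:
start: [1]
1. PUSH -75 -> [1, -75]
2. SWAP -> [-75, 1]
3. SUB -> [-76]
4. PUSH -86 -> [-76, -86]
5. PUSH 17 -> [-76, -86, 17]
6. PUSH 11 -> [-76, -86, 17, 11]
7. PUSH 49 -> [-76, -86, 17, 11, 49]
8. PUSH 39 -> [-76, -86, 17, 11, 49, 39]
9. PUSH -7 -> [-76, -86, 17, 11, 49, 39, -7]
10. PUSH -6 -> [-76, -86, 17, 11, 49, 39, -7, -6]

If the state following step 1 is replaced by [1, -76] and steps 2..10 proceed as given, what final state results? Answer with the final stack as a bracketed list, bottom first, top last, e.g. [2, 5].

[-77, -86, 17, 11, 49, 39, -7, -6]

state after step 1 := [1, -76]
2. SWAP -> [-76, 1]
3. SUB -> [-77]
4. PUSH -86 -> [-77, -86]
5. PUSH 17 -> [-77, -86, 17]
6. PUSH 11 -> [-77, -86, 17, 11]
7. PUSH 49 -> [-77, -86, 17, 11, 49]
8. PUSH 39 -> [-77, -86, 17, 11, 49, 39]
9. PUSH -7 -> [-77, -86, 17, 11, 49, 39, -7]
10. PUSH -6 -> [-77, -86, 17, 11, 49, 39, -7, -6]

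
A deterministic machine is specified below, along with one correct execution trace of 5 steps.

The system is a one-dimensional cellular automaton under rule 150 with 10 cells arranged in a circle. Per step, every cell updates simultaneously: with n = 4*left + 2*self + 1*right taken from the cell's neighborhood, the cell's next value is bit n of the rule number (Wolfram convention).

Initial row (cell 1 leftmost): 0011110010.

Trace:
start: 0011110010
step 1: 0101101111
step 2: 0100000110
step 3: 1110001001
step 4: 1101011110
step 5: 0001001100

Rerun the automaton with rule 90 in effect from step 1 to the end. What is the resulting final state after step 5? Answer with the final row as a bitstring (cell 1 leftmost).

1010001111

(re-executing steps 1..5 under rule 90; state before step 1: 0011110010)
step 1: 0110011101
step 2: 0111110100
step 3: 1100010010
step 4: 1110101100
step 5: 1010001111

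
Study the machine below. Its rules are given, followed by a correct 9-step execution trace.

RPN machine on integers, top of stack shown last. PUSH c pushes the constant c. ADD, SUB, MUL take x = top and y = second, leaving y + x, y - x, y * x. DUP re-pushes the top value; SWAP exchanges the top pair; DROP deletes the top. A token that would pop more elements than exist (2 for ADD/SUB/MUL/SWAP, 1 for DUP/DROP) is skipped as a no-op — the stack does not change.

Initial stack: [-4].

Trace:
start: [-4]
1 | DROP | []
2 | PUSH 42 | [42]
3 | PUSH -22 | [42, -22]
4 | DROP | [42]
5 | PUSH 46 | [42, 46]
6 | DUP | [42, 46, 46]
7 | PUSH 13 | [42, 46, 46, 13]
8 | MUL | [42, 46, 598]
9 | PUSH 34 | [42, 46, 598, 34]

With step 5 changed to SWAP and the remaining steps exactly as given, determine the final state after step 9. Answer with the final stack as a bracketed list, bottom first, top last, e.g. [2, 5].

[42, 546, 34]

(re-executing from step 5 with the substitution; state before step 5: [42])
5 | SWAP | [42]
6 | DUP | [42, 42]
7 | PUSH 13 | [42, 42, 13]
8 | MUL | [42, 546]
9 | PUSH 34 | [42, 546, 34]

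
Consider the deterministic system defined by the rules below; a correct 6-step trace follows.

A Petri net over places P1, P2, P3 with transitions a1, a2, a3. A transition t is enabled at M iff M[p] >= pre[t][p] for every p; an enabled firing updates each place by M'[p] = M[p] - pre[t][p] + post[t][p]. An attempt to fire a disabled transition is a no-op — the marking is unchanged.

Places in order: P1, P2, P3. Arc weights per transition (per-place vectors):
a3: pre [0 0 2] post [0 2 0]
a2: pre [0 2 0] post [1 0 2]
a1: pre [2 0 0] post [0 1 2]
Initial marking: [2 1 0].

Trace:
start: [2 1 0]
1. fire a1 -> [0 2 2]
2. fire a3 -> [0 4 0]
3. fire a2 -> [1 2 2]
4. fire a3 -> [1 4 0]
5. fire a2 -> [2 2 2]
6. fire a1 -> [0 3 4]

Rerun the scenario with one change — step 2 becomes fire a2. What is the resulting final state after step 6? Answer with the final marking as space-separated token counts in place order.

(re-executing from step 2 with the substitution; state before step 2: [0 2 2])
2. fire a2 -> [1 0 4]
3. fire a2 -> [1 0 4]
4. fire a3 -> [1 2 2]
5. fire a2 -> [2 0 4]
6. fire a1 -> [0 1 6]

0 1 6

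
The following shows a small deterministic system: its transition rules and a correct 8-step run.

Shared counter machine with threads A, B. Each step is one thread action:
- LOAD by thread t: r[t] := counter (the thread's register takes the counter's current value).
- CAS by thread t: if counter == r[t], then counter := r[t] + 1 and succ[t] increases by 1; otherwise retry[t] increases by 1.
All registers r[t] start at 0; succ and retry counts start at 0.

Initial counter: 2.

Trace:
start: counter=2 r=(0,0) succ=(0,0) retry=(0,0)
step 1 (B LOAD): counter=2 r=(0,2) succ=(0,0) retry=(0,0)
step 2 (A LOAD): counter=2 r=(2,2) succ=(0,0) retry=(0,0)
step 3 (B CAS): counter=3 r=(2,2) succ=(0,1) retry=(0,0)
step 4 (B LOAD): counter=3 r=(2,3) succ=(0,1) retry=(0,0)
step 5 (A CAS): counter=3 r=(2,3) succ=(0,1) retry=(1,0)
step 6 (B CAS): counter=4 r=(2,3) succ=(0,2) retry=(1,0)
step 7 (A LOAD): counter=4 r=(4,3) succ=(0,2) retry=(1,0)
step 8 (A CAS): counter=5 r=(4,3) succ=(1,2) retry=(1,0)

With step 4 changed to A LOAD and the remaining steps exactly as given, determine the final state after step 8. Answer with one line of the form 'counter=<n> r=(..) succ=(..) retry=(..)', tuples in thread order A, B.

(re-executing from step 4 with the substitution; state before step 4: counter=3 r=(2,2) succ=(0,1) retry=(0,0))
step 4 (A LOAD): counter=3 r=(3,2) succ=(0,1) retry=(0,0)
step 5 (A CAS): counter=4 r=(3,2) succ=(1,1) retry=(0,0)
step 6 (B CAS): counter=4 r=(3,2) succ=(1,1) retry=(0,1)
step 7 (A LOAD): counter=4 r=(4,2) succ=(1,1) retry=(0,1)
step 8 (A CAS): counter=5 r=(4,2) succ=(2,1) retry=(0,1)

counter=5 r=(4,2) succ=(2,1) retry=(0,1)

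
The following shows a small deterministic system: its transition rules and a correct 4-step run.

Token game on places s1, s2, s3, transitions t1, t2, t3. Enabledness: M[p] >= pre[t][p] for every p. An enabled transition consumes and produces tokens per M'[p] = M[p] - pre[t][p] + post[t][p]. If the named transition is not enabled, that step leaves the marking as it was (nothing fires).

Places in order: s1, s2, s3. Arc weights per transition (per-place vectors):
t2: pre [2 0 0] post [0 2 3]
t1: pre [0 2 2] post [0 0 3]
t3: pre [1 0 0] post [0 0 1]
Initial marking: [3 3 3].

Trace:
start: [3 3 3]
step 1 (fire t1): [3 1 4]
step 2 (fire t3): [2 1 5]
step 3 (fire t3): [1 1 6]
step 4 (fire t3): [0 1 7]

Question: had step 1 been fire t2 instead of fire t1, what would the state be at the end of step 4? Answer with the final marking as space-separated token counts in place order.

0 5 7

(re-executing from step 1 with the substitution; state before step 1: [3 3 3])
step 1 (fire t2): [1 5 6]
step 2 (fire t3): [0 5 7]
step 3 (fire t3): [0 5 7]
step 4 (fire t3): [0 5 7]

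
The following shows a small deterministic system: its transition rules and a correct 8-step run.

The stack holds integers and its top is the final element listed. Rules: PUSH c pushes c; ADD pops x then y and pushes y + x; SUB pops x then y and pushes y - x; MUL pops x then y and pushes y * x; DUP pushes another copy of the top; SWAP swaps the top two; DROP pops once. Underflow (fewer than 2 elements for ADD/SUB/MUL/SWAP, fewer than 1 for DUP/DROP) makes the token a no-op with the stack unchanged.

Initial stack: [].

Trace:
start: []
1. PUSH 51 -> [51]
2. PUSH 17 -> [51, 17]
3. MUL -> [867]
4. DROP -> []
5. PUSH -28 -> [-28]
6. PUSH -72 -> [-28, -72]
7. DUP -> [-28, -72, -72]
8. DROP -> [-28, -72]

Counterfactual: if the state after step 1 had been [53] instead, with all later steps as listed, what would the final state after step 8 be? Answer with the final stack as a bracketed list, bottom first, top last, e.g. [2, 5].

[-28, -72]

state after step 1 := [53]
2. PUSH 17 -> [53, 17]
3. MUL -> [901]
4. DROP -> []
5. PUSH -28 -> [-28]
6. PUSH -72 -> [-28, -72]
7. DUP -> [-28, -72, -72]
8. DROP -> [-28, -72]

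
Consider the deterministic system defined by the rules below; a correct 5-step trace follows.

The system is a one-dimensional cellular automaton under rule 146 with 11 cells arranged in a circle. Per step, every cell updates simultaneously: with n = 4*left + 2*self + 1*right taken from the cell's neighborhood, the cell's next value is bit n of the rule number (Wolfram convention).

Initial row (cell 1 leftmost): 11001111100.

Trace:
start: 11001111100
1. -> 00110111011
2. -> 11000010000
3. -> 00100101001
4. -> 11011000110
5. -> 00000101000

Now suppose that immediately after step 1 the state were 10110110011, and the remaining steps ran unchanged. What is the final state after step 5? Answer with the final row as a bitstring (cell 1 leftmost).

state after step 1 := 10110110011
2. -> 00000001101
3. -> 10000010000
4. -> 01000101001
5. -> 00101000110

00101000110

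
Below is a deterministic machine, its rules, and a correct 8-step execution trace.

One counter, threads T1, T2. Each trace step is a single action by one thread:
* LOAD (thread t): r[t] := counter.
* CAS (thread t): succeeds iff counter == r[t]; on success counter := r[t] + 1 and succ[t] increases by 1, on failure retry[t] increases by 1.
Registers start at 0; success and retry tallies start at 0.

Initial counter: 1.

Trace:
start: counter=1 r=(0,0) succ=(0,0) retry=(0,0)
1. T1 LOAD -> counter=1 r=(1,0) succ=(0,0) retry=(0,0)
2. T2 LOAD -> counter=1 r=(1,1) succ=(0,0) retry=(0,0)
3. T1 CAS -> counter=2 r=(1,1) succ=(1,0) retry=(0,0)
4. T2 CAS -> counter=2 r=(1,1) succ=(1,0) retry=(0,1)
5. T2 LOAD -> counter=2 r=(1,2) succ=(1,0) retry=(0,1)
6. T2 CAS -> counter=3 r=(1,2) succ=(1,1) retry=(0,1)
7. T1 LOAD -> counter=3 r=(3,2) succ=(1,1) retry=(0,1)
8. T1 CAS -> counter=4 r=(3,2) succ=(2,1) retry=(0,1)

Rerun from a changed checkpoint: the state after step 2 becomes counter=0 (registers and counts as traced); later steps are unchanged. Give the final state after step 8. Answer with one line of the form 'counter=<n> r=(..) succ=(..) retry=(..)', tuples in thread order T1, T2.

state after step 2 := counter=0 r=(1,1) succ=(0,0) retry=(0,0)
3. T1 CAS -> counter=0 r=(1,1) succ=(0,0) retry=(1,0)
4. T2 CAS -> counter=0 r=(1,1) succ=(0,0) retry=(1,1)
5. T2 LOAD -> counter=0 r=(1,0) succ=(0,0) retry=(1,1)
6. T2 CAS -> counter=1 r=(1,0) succ=(0,1) retry=(1,1)
7. T1 LOAD -> counter=1 r=(1,0) succ=(0,1) retry=(1,1)
8. T1 CAS -> counter=2 r=(1,0) succ=(1,1) retry=(1,1)

counter=2 r=(1,0) succ=(1,1) retry=(1,1)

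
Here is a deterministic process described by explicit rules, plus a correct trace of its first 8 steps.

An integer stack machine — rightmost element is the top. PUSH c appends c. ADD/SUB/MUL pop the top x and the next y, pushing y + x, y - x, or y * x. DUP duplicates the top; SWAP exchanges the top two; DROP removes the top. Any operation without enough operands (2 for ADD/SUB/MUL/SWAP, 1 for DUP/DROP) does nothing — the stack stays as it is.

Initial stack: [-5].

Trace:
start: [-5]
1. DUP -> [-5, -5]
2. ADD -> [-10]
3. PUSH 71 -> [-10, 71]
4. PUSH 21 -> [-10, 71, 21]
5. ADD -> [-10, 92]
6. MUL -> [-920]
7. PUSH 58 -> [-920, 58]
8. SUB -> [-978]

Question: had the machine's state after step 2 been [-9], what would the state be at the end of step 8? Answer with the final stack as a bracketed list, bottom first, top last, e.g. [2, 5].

[-886]

state after step 2 := [-9]
3. PUSH 71 -> [-9, 71]
4. PUSH 21 -> [-9, 71, 21]
5. ADD -> [-9, 92]
6. MUL -> [-828]
7. PUSH 58 -> [-828, 58]
8. SUB -> [-886]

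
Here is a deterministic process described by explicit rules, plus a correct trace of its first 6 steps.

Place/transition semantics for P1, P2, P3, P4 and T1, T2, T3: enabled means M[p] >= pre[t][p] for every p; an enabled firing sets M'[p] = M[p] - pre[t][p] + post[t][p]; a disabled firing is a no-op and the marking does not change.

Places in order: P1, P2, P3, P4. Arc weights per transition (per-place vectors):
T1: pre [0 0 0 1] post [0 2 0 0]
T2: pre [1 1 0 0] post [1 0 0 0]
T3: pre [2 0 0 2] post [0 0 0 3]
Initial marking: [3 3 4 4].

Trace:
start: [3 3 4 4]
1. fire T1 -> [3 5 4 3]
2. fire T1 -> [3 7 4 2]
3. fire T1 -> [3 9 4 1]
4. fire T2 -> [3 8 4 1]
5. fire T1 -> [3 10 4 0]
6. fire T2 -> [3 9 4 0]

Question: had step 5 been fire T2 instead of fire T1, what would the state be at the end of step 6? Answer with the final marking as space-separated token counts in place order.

3 6 4 1

(re-executing from step 5 with the substitution; state before step 5: [3 8 4 1])
5. fire T2 -> [3 7 4 1]
6. fire T2 -> [3 6 4 1]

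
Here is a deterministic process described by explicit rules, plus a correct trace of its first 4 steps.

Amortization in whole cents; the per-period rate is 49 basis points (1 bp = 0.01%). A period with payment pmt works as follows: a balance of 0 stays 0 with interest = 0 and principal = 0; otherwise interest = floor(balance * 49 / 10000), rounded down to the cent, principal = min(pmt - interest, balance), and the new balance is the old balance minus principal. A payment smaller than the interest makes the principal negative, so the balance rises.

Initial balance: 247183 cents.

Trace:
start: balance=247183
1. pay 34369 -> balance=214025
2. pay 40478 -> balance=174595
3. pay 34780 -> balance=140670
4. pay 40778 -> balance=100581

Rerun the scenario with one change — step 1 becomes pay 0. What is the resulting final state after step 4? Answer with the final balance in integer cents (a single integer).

(re-executing from step 1 with the substitution; state before step 1: balance=247183)
1. pay 0 -> balance=248394
2. pay 40478 -> balance=209133
3. pay 34780 -> balance=175377
4. pay 40778 -> balance=135458

135458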